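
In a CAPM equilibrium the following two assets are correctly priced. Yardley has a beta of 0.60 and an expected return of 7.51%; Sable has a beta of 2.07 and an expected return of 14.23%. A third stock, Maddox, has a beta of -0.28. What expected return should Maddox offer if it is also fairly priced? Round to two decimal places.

MRP (SML slope) = (14.23% − 7.51%) / (2.07 − 0.60) = 6.72% / 1.47 = 4.5714%
R_f (intercept) = 7.51% − 0.60 × 4.5714% = 4.7672%
E(R_Maddox) = R_f + β × MRP = 4.7672% + -0.28 × 4.5714% = 3.49%

3.49%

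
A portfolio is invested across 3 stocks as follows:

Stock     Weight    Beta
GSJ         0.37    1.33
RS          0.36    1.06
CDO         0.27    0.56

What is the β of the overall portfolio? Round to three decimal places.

1.025

β_P = Σ w_i β_i = 0.37×1.33 + 0.36×1.06 + 0.27×0.56 = 1.0249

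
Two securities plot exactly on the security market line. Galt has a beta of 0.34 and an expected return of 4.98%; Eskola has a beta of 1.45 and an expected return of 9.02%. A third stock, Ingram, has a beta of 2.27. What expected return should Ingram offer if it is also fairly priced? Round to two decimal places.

12.00%

MRP (SML slope) = (9.02% − 4.98%) / (1.45 − 0.34) = 4.04% / 1.11 = 3.6396%
R_f (intercept) = 4.98% − 0.34 × 3.6396% = 3.7425%
E(R_Ingram) = R_f + β × MRP = 3.7425% + 2.27 × 3.6396% = 12.00%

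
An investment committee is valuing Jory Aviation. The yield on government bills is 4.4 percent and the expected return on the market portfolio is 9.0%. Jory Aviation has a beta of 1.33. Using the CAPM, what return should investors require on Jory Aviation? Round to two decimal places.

10.52%

Market risk premium = E(R_m) − R_f = 9.0% − 4.4% = 4.60%
E(R) = R_f + β × MRP = 4.4% + 1.33 × 4.6% = 10.52%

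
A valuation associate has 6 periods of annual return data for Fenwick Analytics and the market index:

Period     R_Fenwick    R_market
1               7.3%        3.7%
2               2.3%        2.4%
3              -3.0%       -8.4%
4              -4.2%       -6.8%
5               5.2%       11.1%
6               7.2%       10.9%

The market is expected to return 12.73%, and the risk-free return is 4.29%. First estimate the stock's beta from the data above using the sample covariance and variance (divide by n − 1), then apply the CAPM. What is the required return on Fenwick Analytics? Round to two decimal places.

Mean R_i = (7.3 + 2.3 − 3.0 − 4.2 + 5.2 + 7.2) / 6 = 2.4667%
Mean R_m = (3.7 + 2.4 − 8.4 − 6.8 + 11.1 + 10.9) / 6 = 2.1500%
Σ(R_i − R̄_i)(R_m − R̄_m) = 190.6700  ⇒  Cov = 190.6700 / 5 = 38.1340
Σ(R_m − R̄_m)² = 350.5350  ⇒  Var(R_m) = 350.5350 / 5 = 70.1070
β = Cov / Var(R_m) = 38.1340 / 70.1070 = 0.5439
MRP = 12.73% − 4.29% = 8.44%
E(R) = R_f + β × MRP = 4.29% + 0.5439 × 8.44% = 8.88%

8.88%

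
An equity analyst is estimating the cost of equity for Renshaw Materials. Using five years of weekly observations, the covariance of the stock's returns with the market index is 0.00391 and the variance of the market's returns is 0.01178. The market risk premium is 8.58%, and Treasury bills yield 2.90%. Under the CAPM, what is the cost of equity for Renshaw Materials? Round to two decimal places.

5.75%

β = Cov(R_i, R_m) / Var(R_m) = 0.00391 / 0.01178 = 0.3319
E(R) = R_f + β × MRP = 2.90% + 0.3319 × 8.58% = 5.75%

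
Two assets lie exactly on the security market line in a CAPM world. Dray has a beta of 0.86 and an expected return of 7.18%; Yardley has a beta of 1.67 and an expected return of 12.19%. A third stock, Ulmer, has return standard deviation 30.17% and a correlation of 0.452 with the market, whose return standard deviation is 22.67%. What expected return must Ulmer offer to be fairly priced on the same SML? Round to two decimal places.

MRP = (12.19% − 7.18%) / (1.67 − 0.86) = 6.1852%
R_f = 7.18% − 0.86 × 6.1852% = 1.8607%
β_Ulmer = ρ·σ_i/σ_m = 0.452 × 30.17 / 22.67 = 0.6015
E(R_Ulmer) = R_f + β × MRP = 1.8607% + 0.6015 × 6.1852% = 5.58%

5.58%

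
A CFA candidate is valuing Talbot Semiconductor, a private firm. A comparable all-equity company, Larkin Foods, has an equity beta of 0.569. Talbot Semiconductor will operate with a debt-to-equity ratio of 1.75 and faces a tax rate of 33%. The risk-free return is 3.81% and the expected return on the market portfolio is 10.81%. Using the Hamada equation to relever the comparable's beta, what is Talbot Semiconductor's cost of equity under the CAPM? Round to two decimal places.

β_L = β_U × [1 + (1 − t)(D/E)] = 0.569 × [1 + (1 − 0.33) × 1.75]
    = 0.569 × [1 + 0.67 × 1.75] = 0.569 × 2.1725 = 1.2362
MRP = 10.81% − 3.81% = 7.00%
E(R) = R_f + β_L × MRP = 3.81% + 1.2362 × 7.00% = 12.46%

12.46%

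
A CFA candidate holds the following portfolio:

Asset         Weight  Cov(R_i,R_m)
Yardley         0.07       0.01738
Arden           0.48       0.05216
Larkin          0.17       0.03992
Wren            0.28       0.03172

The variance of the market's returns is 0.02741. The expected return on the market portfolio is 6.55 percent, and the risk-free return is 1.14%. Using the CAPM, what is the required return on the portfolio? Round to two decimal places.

9.41%

β_Yardley = 0.01738 / 0.02741 = 0.6341
β_Arden = 0.05216 / 0.02741 = 1.9030
β_Larkin = 0.03992 / 0.02741 = 1.4564
β_Wren = 0.03172 / 0.02741 = 1.1572
β_P = Σ w_i β_i = 0.07×0.6341 + 0.48×1.9030 + 0.17×1.4564 + 0.28×1.1572 = 1.5294
MRP = 6.55% − 1.14% = 5.41%
E(R_P) = R_f + β_P × MRP = 1.14% + 1.5294 × 5.41% = 9.41%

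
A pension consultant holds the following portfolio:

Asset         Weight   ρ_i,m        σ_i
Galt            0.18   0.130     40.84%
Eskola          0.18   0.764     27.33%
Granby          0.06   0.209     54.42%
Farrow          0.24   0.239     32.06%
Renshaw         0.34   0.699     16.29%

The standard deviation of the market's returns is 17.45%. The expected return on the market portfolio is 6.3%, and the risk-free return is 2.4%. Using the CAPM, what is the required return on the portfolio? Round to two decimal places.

β_Galt = 0.130 × 40.84% / 17.45% = 0.3043
β_Eskola = 0.764 × 27.33% / 17.45% = 1.1966
β_Granby = 0.209 × 54.42% / 17.45% = 0.6518
β_Farrow = 0.239 × 32.06% / 17.45% = 0.4391
β_Renshaw = 0.699 × 16.29% / 17.45% = 0.6525
β_P = Σ w_i β_i = 0.18×0.3043 + 0.18×1.1966 + 0.06×0.6518 + 0.24×0.4391 + 0.34×0.6525 = 0.6365
MRP = 6.3% − 2.4% = 3.90%
E(R_P) = R_f + β_P × MRP = 2.4% + 0.6365 × 3.9% = 4.88%

4.88%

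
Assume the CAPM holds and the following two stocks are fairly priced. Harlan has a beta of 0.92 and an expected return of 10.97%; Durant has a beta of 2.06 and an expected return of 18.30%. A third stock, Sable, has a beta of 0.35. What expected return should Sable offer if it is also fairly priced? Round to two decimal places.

7.31%

MRP (SML slope) = (18.30% − 10.97%) / (2.06 − 0.92) = 7.33% / 1.14 = 6.4298%
R_f (intercept) = 10.97% − 0.92 × 6.4298% = 5.0546%
E(R_Sable) = R_f + β × MRP = 5.0546% + 0.35 × 6.4298% = 7.31%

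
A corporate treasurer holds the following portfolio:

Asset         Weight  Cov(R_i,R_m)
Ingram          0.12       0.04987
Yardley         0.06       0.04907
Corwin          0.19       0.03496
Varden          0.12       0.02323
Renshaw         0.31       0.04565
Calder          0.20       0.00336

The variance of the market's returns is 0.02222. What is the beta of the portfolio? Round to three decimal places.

1.493

β_Ingram = 0.04987 / 0.02222 = 2.2444
β_Yardley = 0.04907 / 0.02222 = 2.2084
β_Corwin = 0.03496 / 0.02222 = 1.5734
β_Varden = 0.02323 / 0.02222 = 1.0455
β_Renshaw = 0.04565 / 0.02222 = 2.0545
β_Calder = 0.00336 / 0.02222 = 0.1512
β_P = Σ w_i β_i = 0.12×2.2444 + 0.06×2.2084 + 0.19×1.5734 + 0.12×1.0455 + 0.31×2.0545 + 0.20×0.1512 = 1.4934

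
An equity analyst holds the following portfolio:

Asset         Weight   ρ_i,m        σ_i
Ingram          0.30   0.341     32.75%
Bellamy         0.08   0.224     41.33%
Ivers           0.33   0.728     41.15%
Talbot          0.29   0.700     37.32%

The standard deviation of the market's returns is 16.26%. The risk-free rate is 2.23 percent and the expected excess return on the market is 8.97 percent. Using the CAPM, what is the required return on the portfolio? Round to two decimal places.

β_Ingram = 0.341 × 32.75% / 16.26% = 0.6868
β_Bellamy = 0.224 × 41.33% / 16.26% = 0.5694
β_Ivers = 0.728 × 41.15% / 16.26% = 1.8424
β_Talbot = 0.700 × 37.32% / 16.26% = 1.6066
β_P = Σ w_i β_i = 0.30×0.6868 + 0.08×0.5694 + 0.33×1.8424 + 0.29×1.6066 = 1.3255
E(R_P) = R_f + β_P × MRP = 2.23% + 1.3255 × 8.97% = 14.12%

14.12%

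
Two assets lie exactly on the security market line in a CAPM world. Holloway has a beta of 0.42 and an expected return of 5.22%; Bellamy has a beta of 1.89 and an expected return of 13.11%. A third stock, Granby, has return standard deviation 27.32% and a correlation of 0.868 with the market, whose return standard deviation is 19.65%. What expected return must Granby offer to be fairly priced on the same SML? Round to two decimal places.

MRP = (13.11% − 5.22%) / (1.89 − 0.42) = 5.3673%
R_f = 5.22% − 0.42 × 5.3673% = 2.9657%
β_Granby = ρ·σ_i/σ_m = 0.868 × 27.32 / 19.65 = 1.2068
E(R_Granby) = R_f + β × MRP = 2.9657% + 1.2068 × 5.3673% = 9.44%

9.44%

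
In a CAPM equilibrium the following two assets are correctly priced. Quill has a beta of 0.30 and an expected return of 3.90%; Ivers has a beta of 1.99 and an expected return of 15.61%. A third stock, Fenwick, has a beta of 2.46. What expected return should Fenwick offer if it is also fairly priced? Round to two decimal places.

18.87%

MRP (SML slope) = (15.61% − 3.90%) / (1.99 − 0.30) = 11.71% / 1.69 = 6.9290%
R_f (intercept) = 3.90% − 0.30 × 6.9290% = 1.8213%
E(R_Fenwick) = R_f + β × MRP = 1.8213% + 2.46 × 6.9290% = 18.87%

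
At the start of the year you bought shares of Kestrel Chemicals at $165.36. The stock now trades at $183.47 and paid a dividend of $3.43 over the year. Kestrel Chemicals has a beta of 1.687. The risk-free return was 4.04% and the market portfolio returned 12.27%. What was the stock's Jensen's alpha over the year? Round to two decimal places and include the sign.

-4.90%

Realised HPR = (P1 + D1 − P0) / P0 = (183.47 + 3.43 − 165.36) / 165.36 = 21.54 / 165.36 = 13.0261%
MRP = 12.27% − 4.04% = 8.23%
CAPM required = R_f + β·MRP = 4.04% + 1.687 × 8.23% = 17.92401%
α = realised − required = 13.0261% − 17.92401% = -4.90%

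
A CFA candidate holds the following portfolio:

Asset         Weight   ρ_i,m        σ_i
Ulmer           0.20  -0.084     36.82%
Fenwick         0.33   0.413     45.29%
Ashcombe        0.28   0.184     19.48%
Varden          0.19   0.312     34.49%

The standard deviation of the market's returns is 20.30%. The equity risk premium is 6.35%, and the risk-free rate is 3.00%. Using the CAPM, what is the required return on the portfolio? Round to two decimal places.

5.69%

β_Ulmer = -0.084 × 36.82% / 20.30% = -0.1524
β_Fenwick = 0.413 × 45.29% / 20.30% = 0.9214
β_Ashcombe = 0.184 × 19.48% / 20.30% = 0.1766
β_Varden = 0.312 × 34.49% / 20.30% = 0.5301
β_P = Σ w_i β_i = 0.20×-0.1524 + 0.33×0.9214 + 0.28×0.1766 + 0.19×0.5301 = 0.4237
E(R_P) = R_f + β_P × MRP = 3.00% + 0.4237 × 6.35% = 5.69%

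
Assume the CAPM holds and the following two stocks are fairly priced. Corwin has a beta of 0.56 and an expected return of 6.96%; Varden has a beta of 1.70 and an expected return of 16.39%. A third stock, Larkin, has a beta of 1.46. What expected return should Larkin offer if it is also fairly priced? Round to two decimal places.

MRP (SML slope) = (16.39% − 6.96%) / (1.70 − 0.56) = 9.43% / 1.14 = 8.2719%
R_f (intercept) = 6.96% − 0.56 × 8.2719% = 2.3277%
E(R_Larkin) = R_f + β × MRP = 2.3277% + 1.46 × 8.2719% = 14.40%

14.40%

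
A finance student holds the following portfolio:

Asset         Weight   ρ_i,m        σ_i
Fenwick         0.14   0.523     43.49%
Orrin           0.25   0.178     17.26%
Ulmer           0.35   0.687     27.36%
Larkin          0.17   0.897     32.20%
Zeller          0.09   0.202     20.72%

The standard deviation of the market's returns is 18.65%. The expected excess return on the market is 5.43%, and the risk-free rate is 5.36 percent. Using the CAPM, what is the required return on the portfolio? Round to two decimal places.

9.97%

β_Fenwick = 0.523 × 43.49% / 18.65% = 1.2196
β_Orrin = 0.178 × 17.26% / 18.65% = 0.1647
β_Ulmer = 0.687 × 27.36% / 18.65% = 1.0078
β_Larkin = 0.897 × 32.20% / 18.65% = 1.5487
β_Zeller = 0.202 × 20.72% / 18.65% = 0.2244
β_P = Σ w_i β_i = 0.14×1.2196 + 0.25×0.1647 + 0.35×1.0078 + 0.17×1.5487 + 0.09×0.2244 = 0.8481
E(R_P) = R_f + β_P × MRP = 5.36% + 0.8481 × 5.43% = 9.97%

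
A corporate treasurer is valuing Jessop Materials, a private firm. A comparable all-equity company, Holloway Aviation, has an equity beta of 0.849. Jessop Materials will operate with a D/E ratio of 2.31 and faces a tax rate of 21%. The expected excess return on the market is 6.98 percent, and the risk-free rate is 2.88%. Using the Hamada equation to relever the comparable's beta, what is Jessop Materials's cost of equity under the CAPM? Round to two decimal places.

19.62%

β_L = β_U × [1 + (1 − t)(D/E)] = 0.849 × [1 + (1 − 0.21) × 2.31]
    = 0.849 × [1 + 0.79 × 2.31] = 0.849 × 2.8249 = 2.3983
E(R) = R_f + β_L × MRP = 2.88% + 2.3983 × 6.98% = 19.62%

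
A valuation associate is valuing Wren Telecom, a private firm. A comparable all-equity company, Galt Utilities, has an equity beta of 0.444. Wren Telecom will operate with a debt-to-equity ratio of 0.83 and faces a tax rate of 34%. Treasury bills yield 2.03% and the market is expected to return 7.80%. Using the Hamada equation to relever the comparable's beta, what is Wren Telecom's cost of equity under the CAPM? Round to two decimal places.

6.00%

β_L = β_U × [1 + (1 − t)(D/E)] = 0.444 × [1 + (1 − 0.34) × 0.83]
    = 0.444 × [1 + 0.66 × 0.83] = 0.444 × 1.5478 = 0.6872
MRP = 7.80% − 2.03% = 5.77%
E(R) = R_f + β_L × MRP = 2.03% + 0.6872 × 5.77% = 6.00%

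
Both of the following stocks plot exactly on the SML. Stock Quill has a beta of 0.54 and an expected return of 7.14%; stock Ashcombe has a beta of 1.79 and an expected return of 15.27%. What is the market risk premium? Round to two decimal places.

6.50%

Both satisfy E(R) = R_f + β·MRP, so the slope of the SML is
MRP = (15.27% − 7.14%) / (1.79 − 0.54) = 8.13% / 1.25 = 6.5040%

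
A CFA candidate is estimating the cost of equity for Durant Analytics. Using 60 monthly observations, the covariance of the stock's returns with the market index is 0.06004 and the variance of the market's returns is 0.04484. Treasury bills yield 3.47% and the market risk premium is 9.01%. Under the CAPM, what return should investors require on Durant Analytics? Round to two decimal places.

β = Cov(R_i, R_m) / Var(R_m) = 0.06004 / 0.04484 = 1.3390
E(R) = R_f + β × MRP = 3.47% + 1.3390 × 9.01% = 15.53%

15.53%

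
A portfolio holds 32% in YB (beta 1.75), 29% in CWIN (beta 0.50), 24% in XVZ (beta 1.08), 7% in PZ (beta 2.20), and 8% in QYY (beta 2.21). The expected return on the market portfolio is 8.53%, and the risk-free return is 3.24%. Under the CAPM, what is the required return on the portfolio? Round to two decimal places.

10.09%

β_P = Σ w_i β_i = 0.32×1.75 + 0.29×0.50 + 0.24×1.08 + 0.07×2.20 + 0.08×2.21 = 1.2950
MRP = 8.53% − 3.24% = 5.29%
E(R_P) = R_f + β_P × MRP = 3.24% + 1.2950 × 5.29% = 10.09%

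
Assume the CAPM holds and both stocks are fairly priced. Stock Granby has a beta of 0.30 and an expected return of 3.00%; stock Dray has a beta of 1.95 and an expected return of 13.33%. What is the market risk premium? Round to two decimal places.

6.26%

Both satisfy E(R) = R_f + β·MRP, so the slope of the SML is
MRP = (13.33% − 3.00%) / (1.95 − 0.30) = 10.33% / 1.65 = 6.2606%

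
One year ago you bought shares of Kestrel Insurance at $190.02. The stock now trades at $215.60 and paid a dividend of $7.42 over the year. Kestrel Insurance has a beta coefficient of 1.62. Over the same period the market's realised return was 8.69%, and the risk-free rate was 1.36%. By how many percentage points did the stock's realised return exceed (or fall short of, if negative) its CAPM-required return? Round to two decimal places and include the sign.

Realised HPR = (P1 + D1 − P0) / P0 = (215.60 + 7.42 − 190.02) / 190.02 = 33.00 / 190.02 = 17.3666%
MRP = 8.69% − 1.36% = 7.33%
CAPM required = R_f + β·MRP = 1.36% + 1.62 × 7.33% = 13.2346%
α = realised − required = 17.3666% − 13.2346% = +4.13%

+4.13%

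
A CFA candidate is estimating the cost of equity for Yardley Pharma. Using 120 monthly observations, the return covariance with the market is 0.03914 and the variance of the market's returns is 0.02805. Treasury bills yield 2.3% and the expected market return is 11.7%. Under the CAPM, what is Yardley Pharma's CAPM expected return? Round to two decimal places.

β = Cov(R_i, R_m) / Var(R_m) = 0.03914 / 0.02805 = 1.3954
MRP = 11.7% − 2.3% = 9.40%
E(R) = R_f + β × MRP = 2.3% + 1.3954 × 9.4% = 15.42%

15.42%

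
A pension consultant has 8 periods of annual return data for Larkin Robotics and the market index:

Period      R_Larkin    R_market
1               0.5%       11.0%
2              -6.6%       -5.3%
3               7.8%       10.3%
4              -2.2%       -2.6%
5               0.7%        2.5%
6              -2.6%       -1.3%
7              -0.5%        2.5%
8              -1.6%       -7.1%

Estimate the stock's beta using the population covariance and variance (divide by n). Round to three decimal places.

0.469

Mean R_i = (0.5 − 6.6 + 7.8 − 2.2 + 0.7 − 2.6 − 0.5 − 1.6) / 8 = -0.5625%
Mean R_m = (11.0 − 5.3 + 10.3 − 2.6 + 2.5 − 1.3 + 2.5 − 7.1) / 8 = 1.2500%
Σ(R_i − R̄_i)(R_m − R̄_m) = 147.4050  ⇒  Cov = 147.4050 / 8 = 18.4256
Σ(R_m − R̄_m)² = 314.0400  ⇒  Var(R_m) = 314.0400 / 8 = 39.2550
β = Cov / Var(R_m) = 18.4256 / 39.2550 = 0.4694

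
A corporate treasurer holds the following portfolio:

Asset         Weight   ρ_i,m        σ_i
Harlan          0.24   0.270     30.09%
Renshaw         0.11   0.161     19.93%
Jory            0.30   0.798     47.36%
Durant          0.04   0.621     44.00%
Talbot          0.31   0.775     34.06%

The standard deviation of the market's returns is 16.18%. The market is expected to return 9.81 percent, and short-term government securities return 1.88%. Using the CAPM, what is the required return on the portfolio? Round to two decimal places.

13.11%

β_Harlan = 0.270 × 30.09% / 16.18% = 0.5021
β_Renshaw = 0.161 × 19.93% / 16.18% = 0.1983
β_Jory = 0.798 × 47.36% / 16.18% = 2.3358
β_Durant = 0.621 × 44.00% / 16.18% = 1.6888
β_Talbot = 0.775 × 34.06% / 16.18% = 1.6314
β_P = Σ w_i β_i = 0.24×0.5021 + 0.11×0.1983 + 0.30×2.3358 + 0.04×1.6888 + 0.31×1.6314 = 1.4163
MRP = 9.81% − 1.88% = 7.93%
E(R_P) = R_f + β_P × MRP = 1.88% + 1.4163 × 7.93% = 13.11%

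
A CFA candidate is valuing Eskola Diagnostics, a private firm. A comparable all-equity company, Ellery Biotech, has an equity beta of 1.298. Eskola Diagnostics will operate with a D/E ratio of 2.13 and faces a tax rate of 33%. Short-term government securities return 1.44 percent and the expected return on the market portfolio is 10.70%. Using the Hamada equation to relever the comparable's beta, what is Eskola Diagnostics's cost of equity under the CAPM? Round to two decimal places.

30.61%

β_L = β_U × [1 + (1 − t)(D/E)] = 1.298 × [1 + (1 − 0.33) × 2.13]
    = 1.298 × [1 + 0.67 × 2.13] = 1.298 × 2.4271 = 3.1504
MRP = 10.70% − 1.44% = 9.26%
E(R) = R_f + β_L × MRP = 1.44% + 3.1504 × 9.26% = 30.61%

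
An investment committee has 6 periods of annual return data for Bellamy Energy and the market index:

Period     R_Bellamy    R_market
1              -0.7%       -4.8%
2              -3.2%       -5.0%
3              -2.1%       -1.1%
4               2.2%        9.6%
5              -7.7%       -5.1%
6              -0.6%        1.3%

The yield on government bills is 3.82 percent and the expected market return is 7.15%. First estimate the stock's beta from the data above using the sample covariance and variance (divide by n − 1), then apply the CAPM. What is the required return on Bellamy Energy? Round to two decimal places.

5.25%

Mean R_i = (-0.7 − 3.2 − 2.1 + 2.2 − 7.7 − 0.6) / 6 = -2.0167%
Mean R_m = (-4.8 − 5.0 − 1.1 + 9.6 − 5.1 + 1.3) / 6 = -0.8500%
Σ(R_i − R̄_i)(R_m − R̄_m) = 70.9950  ⇒  Cov = 70.9950 / 5 = 14.1990
Σ(R_m − R̄_m)² = 164.7750  ⇒  Var(R_m) = 164.7750 / 5 = 32.9550
β = Cov / Var(R_m) = 14.1990 / 32.9550 = 0.4309
MRP = 7.15% − 3.82% = 3.33%
E(R) = R_f + β × MRP = 3.82% + 0.4309 × 3.33% = 5.25%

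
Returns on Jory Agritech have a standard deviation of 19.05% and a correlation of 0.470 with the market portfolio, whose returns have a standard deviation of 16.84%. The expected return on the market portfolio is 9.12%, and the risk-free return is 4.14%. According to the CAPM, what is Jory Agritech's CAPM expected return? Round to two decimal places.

6.79%

β = ρ × σ_i / σ_m = 0.470 × 19.05% / 16.84% = 0.5317
MRP = 9.12% − 4.14% = 4.98%
E(R) = 4.14% + 0.5317 × 4.98% = 6.79%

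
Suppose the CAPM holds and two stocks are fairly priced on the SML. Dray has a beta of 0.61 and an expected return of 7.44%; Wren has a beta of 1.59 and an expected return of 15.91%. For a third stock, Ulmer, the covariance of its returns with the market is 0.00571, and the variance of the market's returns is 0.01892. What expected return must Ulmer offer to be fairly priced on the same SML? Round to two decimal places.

MRP = (15.91% − 7.44%) / (1.59 − 0.61) = 8.6429%
R_f = 7.44% − 0.61 × 8.6429% = 2.1678%
β_Ulmer = Cov / Var(R_m) = 0.00571 / 0.01892 = 0.3018
E(R_Ulmer) = R_f + β × MRP = 2.1678% + 0.3018 × 8.6429% = 4.78%

4.78%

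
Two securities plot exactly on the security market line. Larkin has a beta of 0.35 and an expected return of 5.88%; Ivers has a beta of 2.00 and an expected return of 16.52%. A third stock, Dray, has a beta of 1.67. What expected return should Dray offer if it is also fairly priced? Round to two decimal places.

14.39%

MRP (SML slope) = (16.52% − 5.88%) / (2.00 − 0.35) = 10.64% / 1.65 = 6.4485%
R_f (intercept) = 5.88% − 0.35 × 6.4485% = 3.6230%
E(R_Dray) = R_f + β × MRP = 3.6230% + 1.67 × 6.4485% = 14.39%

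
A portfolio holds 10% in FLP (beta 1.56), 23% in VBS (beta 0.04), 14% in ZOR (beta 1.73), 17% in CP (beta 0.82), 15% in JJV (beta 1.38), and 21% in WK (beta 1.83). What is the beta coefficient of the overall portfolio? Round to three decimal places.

1.138

β_P = Σ w_i β_i = 0.10×1.56 + 0.23×0.04 + 0.14×1.73 + 0.17×0.82 + 0.15×1.38 + 0.21×1.83 = 1.1381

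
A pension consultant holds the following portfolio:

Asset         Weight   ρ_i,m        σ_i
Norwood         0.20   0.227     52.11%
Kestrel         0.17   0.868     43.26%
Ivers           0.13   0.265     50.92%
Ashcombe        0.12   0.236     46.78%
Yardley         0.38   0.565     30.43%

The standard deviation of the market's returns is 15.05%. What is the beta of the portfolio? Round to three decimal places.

1.220

β_Norwood = 0.227 × 52.11% / 15.05% = 0.7860
β_Kestrel = 0.868 × 43.26% / 15.05% = 2.4950
β_Ivers = 0.265 × 50.92% / 15.05% = 0.8966
β_Ashcombe = 0.236 × 46.78% / 15.05% = 0.7336
β_Yardley = 0.565 × 30.43% / 15.05% = 1.1424
β_P = Σ w_i β_i = 0.20×0.7860 + 0.17×2.4950 + 0.13×0.8966 + 0.12×0.7336 + 0.38×1.1424 = 1.2201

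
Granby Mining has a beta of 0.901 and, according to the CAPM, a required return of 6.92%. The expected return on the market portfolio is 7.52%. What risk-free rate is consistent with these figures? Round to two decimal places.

E(R) = R_f + β(E(R_m) − R_f) = R_f(1 − β) + β·E(R_m)
6.92% = R_f × (1 − 0.901) + 0.901 × 7.52%
6.92% = R_f × 0.099 + 6.77552%
R_f = (6.92% − 6.77552%) / 0.099 = 1.46%

1.46%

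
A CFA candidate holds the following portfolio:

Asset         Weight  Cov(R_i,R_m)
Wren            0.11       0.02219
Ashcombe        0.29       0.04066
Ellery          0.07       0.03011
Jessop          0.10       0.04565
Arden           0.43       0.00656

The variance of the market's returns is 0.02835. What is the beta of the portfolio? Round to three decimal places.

β_Wren = 0.02219 / 0.02835 = 0.7827
β_Ashcombe = 0.04066 / 0.02835 = 1.4342
β_Ellery = 0.03011 / 0.02835 = 1.0621
β_Jessop = 0.04565 / 0.02835 = 1.6102
β_Arden = 0.00656 / 0.02835 = 0.2314
β_P = Σ w_i β_i = 0.11×0.7827 + 0.29×1.4342 + 0.07×1.0621 + 0.10×1.6102 + 0.43×0.2314 = 0.8369

0.837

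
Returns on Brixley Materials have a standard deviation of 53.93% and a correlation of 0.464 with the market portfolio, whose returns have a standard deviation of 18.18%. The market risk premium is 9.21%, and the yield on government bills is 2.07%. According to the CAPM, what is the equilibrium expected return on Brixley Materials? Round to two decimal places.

β = ρ × σ_i / σ_m = 0.464 × 53.93% / 18.18% = 1.3764
E(R) = 2.07% + 1.3764 × 9.21% = 14.75%

14.75%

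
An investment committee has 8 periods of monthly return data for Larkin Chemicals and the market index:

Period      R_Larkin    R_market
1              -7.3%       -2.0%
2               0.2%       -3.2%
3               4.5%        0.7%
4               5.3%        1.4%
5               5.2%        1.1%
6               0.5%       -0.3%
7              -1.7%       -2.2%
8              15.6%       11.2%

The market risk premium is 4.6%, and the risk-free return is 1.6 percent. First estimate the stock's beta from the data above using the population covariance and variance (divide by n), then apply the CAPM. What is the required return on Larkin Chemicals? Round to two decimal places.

7.72%

Mean R_i = (-7.3 + 0.2 + 4.5 + 5.3 + 5.2 + 0.5 − 1.7 + 15.6) / 8 = 2.7875%
Mean R_m = (-2.0 − 3.2 + 0.7 + 1.4 + 1.1 − 0.3 − 2.2 + 11.2) / 8 = 0.8375%
Σ(R_i − R̄_i)(R_m − R̄_m) = 189.8838  ⇒  Cov = 189.8838 / 8 = 23.7355
Σ(R_m − R̄_m)² = 142.6588  ⇒  Var(R_m) = 142.6588 / 8 = 17.8324
β = Cov / Var(R_m) = 23.7355 / 17.8324 = 1.3310
E(R) = R_f + β × MRP = 1.6% + 1.3310 × 4.6% = 7.72%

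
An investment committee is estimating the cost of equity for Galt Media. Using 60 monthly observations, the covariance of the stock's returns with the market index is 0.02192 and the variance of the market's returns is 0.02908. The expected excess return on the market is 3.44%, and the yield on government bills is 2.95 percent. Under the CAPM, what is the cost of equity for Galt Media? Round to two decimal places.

β = Cov(R_i, R_m) / Var(R_m) = 0.02192 / 0.02908 = 0.7538
E(R) = R_f + β × MRP = 2.95% + 0.7538 × 3.44% = 5.54%

5.54%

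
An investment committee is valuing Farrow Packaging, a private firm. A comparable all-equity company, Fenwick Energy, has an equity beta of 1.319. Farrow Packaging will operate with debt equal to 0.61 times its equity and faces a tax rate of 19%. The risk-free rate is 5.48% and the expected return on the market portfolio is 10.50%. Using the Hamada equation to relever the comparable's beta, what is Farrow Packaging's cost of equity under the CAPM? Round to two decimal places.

15.37%

β_L = β_U × [1 + (1 − t)(D/E)] = 1.319 × [1 + (1 − 0.19) × 0.61]
    = 1.319 × [1 + 0.81 × 0.61] = 1.319 × 1.4941 = 1.9707
MRP = 10.50% − 5.48% = 5.02%
E(R) = R_f + β_L × MRP = 5.48% + 1.9707 × 5.02% = 15.37%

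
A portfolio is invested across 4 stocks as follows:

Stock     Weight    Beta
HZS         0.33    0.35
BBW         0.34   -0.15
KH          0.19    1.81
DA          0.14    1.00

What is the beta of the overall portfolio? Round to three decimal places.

0.548

β_P = Σ w_i β_i = 0.33×0.35 + 0.34×-0.15 + 0.19×1.81 + 0.14×1.00 = 0.5484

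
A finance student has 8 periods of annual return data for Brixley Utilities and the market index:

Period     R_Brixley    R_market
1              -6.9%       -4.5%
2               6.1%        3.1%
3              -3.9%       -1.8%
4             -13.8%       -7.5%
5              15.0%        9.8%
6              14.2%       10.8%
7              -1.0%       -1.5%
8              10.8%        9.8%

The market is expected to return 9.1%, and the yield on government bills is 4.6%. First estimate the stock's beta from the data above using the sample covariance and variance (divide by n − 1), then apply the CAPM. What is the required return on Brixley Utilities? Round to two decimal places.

11.14%

Mean R_i = (-6.9 + 6.1 − 3.9 − 13.8 + 15.0 + 14.2 − 1.0 + 10.8) / 8 = 2.5625%
Mean R_m = (-4.5 + 3.1 − 1.8 − 7.5 + 9.8 + 10.8 − 1.5 + 9.8) / 8 = 2.2750%
Σ(R_i − R̄_i)(R_m − R̄_m) = 521.5425  ⇒  Cov = 521.5425 / 7 = 74.5061
Σ(R_m − R̄_m)² = 358.9150  ⇒  Var(R_m) = 358.9150 / 7 = 51.2736
β = Cov / Var(R_m) = 74.5061 / 51.2736 = 1.4531
MRP = 9.1% − 4.6% = 4.50%
E(R) = R_f + β × MRP = 4.6% + 1.4531 × 4.5% = 11.14%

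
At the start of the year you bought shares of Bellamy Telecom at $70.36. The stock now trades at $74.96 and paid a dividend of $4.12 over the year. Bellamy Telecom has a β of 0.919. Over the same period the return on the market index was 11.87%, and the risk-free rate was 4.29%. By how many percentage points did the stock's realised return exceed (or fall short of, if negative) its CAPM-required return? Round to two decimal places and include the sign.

Realised HPR = (P1 + D1 − P0) / P0 = (74.96 + 4.12 − 70.36) / 70.36 = 8.72 / 70.36 = 12.3934%
MRP = 11.87% − 4.29% = 7.58%
CAPM required = R_f + β·MRP = 4.29% + 0.919 × 7.58% = 11.25602%
α = realised − required = 12.3934% − 11.25602% = +1.14%

+1.14%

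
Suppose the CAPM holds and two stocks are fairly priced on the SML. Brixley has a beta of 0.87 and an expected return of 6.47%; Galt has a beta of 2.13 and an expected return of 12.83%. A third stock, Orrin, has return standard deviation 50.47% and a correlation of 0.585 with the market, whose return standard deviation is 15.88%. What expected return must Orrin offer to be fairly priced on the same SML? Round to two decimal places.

MRP = (12.83% − 6.47%) / (2.13 − 0.87) = 5.0476%
R_f = 6.47% − 0.87 × 5.0476% = 2.0786%
β_Orrin = ρ·σ_i/σ_m = 0.585 × 50.47 / 15.88 = 1.8593
E(R_Orrin) = R_f + β × MRP = 2.0786% + 1.8593 × 5.0476% = 11.46%

11.46%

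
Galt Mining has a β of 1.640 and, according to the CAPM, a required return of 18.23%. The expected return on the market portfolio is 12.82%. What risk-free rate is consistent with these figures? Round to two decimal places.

E(R) = R_f + β(E(R_m) − R_f) = R_f(1 − β) + β·E(R_m)
18.23% = R_f × (1 − 1.640) + 1.640 × 12.82%
18.23% = R_f × -0.640 + 21.02480%
R_f = (18.23% − 21.02480%) / -0.640 = 4.37%

4.37%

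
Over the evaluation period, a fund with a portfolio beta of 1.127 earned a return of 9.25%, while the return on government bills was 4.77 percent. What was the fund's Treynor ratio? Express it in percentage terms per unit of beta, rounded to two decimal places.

Treynor = (R_P − R_f) / β_P = (9.25% − 4.77%) / 1.1270 = 4.48% / 1.1270 = 3.98%

3.98%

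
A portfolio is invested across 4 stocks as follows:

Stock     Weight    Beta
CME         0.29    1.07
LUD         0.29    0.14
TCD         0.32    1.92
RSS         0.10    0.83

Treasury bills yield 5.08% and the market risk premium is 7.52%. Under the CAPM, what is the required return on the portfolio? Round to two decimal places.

β_P = Σ w_i β_i = 0.29×1.07 + 0.29×0.14 + 0.32×1.92 + 0.10×0.83 = 1.0483
E(R_P) = R_f + β_P × MRP = 5.08% + 1.0483 × 7.52% = 12.96%

12.96%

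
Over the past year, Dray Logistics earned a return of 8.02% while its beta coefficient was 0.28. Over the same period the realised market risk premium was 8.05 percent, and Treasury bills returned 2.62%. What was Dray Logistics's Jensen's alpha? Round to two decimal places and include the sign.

+3.15%

CAPM benchmark = R_f + β(R_m − R_f) = 2.62% + 0.28 × 8.05% = 4.8740%
α = actual − benchmark = 8.02% − 4.8740% = +3.15%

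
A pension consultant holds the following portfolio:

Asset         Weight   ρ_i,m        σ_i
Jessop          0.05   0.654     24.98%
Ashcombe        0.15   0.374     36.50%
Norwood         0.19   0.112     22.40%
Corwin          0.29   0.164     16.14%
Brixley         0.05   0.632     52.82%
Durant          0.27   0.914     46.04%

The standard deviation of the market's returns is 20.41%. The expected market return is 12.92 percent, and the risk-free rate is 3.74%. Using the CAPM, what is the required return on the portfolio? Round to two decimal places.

11.45%

β_Jessop = 0.654 × 24.98% / 20.41% = 0.8004
β_Ashcombe = 0.374 × 36.50% / 20.41% = 0.6688
β_Norwood = 0.112 × 22.40% / 20.41% = 0.1229
β_Corwin = 0.164 × 16.14% / 20.41% = 0.1297
β_Brixley = 0.632 × 52.82% / 20.41% = 1.6356
β_Durant = 0.914 × 46.04% / 20.41% = 2.0618
β_P = Σ w_i β_i = 0.05×0.8004 + 0.15×0.6688 + 0.19×0.1229 + 0.29×0.1297 + 0.05×1.6356 + 0.27×2.0618 = 0.8398
MRP = 12.92% − 3.74% = 9.18%
E(R_P) = R_f + β_P × MRP = 3.74% + 0.8398 × 9.18% = 11.45%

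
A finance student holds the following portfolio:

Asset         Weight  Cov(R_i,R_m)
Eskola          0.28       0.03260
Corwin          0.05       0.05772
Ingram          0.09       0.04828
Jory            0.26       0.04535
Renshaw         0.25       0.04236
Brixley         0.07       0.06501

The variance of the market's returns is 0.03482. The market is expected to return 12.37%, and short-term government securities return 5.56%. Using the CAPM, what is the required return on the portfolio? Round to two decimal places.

β_Eskola = 0.03260 / 0.03482 = 0.9362
β_Corwin = 0.05772 / 0.03482 = 1.6577
β_Ingram = 0.04828 / 0.03482 = 1.3866
β_Jory = 0.04535 / 0.03482 = 1.3024
β_Renshaw = 0.04236 / 0.03482 = 1.2165
β_Brixley = 0.06501 / 0.03482 = 1.8670
β_P = Σ w_i β_i = 0.28×0.9362 + 0.05×1.6577 + 0.09×1.3866 + 0.26×1.3024 + 0.25×1.2165 + 0.07×1.8670 = 1.2433
MRP = 12.37% − 5.56% = 6.81%
E(R_P) = R_f + β_P × MRP = 5.56% + 1.2433 × 6.81% = 14.03%

14.03%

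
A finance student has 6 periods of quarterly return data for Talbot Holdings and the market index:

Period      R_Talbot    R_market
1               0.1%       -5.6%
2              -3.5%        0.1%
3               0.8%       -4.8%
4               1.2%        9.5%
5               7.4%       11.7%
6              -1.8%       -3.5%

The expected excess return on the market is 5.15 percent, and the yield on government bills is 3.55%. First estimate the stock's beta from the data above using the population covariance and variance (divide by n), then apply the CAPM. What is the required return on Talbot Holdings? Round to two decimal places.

Mean R_i = (0.1 − 3.5 + 0.8 + 1.2 + 7.4 − 1.8) / 6 = 0.7000%
Mean R_m = (-5.6 + 0.1 − 4.8 + 9.5 + 11.7 − 3.5) / 6 = 1.2333%
Σ(R_i − R̄_i)(R_m − R̄_m) = 94.3500  ⇒  Cov = 94.3500 / 6 = 15.7250
Σ(R_m − R̄_m)² = 284.6733  ⇒  Var(R_m) = 284.6733 / 6 = 47.4456
β = Cov / Var(R_m) = 15.7250 / 47.4456 = 0.3314
E(R) = R_f + β × MRP = 3.55% + 0.3314 × 5.15% = 5.26%

5.26%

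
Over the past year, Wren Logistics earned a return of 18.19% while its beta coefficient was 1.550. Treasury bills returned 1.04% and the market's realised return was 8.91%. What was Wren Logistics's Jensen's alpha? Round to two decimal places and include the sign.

+4.95%

Market excess return = 8.91% − 1.04% = 7.87%
CAPM benchmark = R_f + β(R_m − R_f) = 1.04% + 1.550 × 7.87% = 13.23850%
α = actual − benchmark = 18.19% − 13.23850% = +4.95%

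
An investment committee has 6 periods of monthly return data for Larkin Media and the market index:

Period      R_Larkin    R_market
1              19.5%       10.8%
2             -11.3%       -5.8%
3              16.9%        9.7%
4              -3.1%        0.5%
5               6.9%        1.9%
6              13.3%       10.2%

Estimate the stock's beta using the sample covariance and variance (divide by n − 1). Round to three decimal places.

1.733

Mean R_i = (19.5 − 11.3 + 16.9 − 3.1 + 6.9 + 13.3) / 6 = 7.0333%
Mean R_m = (10.8 − 5.8 + 9.7 + 0.5 + 1.9 + 10.2) / 6 = 4.5500%
Σ(R_i − R̄_i)(R_m − R̄_m) = 395.2800  ⇒  Cov = 395.2800 / 5 = 79.0560
Σ(R_m − R̄_m)² = 228.0550  ⇒  Var(R_m) = 228.0550 / 5 = 45.6110
β = Cov / Var(R_m) = 79.0560 / 45.6110 = 1.7333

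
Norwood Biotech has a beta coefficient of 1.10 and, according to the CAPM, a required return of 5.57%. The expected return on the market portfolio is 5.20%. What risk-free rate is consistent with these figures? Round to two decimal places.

E(R) = R_f + β(E(R_m) − R_f) = R_f(1 − β) + β·E(R_m)
5.57% = R_f × (1 − 1.10) + 1.10 × 5.20%
5.57% = R_f × -0.10 + 5.7200%
R_f = (5.57% − 5.7200%) / -0.10 = 1.50%

1.50%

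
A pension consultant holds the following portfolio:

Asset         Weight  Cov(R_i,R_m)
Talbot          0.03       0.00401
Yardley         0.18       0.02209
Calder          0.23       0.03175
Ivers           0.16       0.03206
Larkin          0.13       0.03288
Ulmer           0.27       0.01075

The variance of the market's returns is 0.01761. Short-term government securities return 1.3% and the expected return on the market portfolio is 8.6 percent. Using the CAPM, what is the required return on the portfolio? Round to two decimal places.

β_Talbot = 0.00401 / 0.01761 = 0.2277
β_Yardley = 0.02209 / 0.01761 = 1.2544
β_Calder = 0.03175 / 0.01761 = 1.8030
β_Ivers = 0.03206 / 0.01761 = 1.8206
β_Larkin = 0.03288 / 0.01761 = 1.8671
β_Ulmer = 0.01075 / 0.01761 = 0.6104
β_P = Σ w_i β_i = 0.03×0.2277 + 0.18×1.2544 + 0.23×1.8030 + 0.16×1.8206 + 0.13×1.8671 + 0.27×0.6104 = 1.3461
MRP = 8.6% − 1.3% = 7.30%
E(R_P) = R_f + β_P × MRP = 1.3% + 1.3461 × 7.3% = 11.13%

11.13%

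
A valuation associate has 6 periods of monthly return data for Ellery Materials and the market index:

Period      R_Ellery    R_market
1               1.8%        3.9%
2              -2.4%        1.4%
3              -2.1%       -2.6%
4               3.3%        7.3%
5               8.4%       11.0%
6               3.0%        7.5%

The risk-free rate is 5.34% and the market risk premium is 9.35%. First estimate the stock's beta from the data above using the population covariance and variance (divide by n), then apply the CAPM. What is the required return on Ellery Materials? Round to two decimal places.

Mean R_i = (1.8 − 2.4 − 2.1 + 3.3 + 8.4 + 3.0) / 6 = 2.0000%
Mean R_m = (3.9 + 1.4 − 2.6 + 7.3 + 11.0 + 7.5) / 6 = 4.7500%
Σ(R_i − R̄_i)(R_m − R̄_m) = 91.1100  ⇒  Cov = 91.1100 / 6 = 15.1850
Σ(R_m − R̄_m)² = 119.0950  ⇒  Var(R_m) = 119.0950 / 6 = 19.8492
β = Cov / Var(R_m) = 15.1850 / 19.8492 = 0.7650
E(R) = R_f + β × MRP = 5.34% + 0.7650 × 9.35% = 12.49%

12.49%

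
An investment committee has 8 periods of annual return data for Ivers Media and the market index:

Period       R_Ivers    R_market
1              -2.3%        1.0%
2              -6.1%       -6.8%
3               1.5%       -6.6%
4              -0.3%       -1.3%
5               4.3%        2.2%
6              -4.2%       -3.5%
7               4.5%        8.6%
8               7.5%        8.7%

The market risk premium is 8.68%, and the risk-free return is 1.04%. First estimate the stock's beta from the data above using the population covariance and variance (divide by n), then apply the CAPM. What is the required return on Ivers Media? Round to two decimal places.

6.29%

Mean R_i = (-2.3 − 6.1 + 1.5 − 0.3 + 4.3 − 4.2 + 4.5 + 7.5) / 8 = 0.6125%
Mean R_m = (1.0 − 6.8 − 6.6 − 1.3 + 2.2 − 3.5 + 8.6 + 8.7) / 8 = 0.2875%
Σ(R_i − R̄_i)(R_m − R̄_m) = 156.3713  ⇒  Cov = 156.3713 / 8 = 19.5464
Σ(R_m − R̄_m)² = 258.5688  ⇒  Var(R_m) = 258.5688 / 8 = 32.3211
β = Cov / Var(R_m) = 19.5464 / 32.3211 = 0.6048
E(R) = R_f + β × MRP = 1.04% + 0.6048 × 8.68% = 6.29%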